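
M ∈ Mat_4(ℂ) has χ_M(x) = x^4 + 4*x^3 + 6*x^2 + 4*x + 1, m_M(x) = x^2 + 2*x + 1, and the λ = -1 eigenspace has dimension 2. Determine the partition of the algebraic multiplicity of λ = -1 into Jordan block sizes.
Block sizes for λ = -1: [2, 2]

Step 1 — from the characteristic polynomial, algebraic multiplicity of λ = -1 is 4. From dim ker(M − (-1)·I) = 2, there are exactly 2 Jordan blocks for λ = -1.
Step 2 — from the minimal polynomial, the factor (x + 1)^2 tells us the largest block for λ = -1 has size 2.
Step 3 — with total size 4, 2 blocks, and largest block 2, the block sizes (in nonincreasing order) are [2, 2].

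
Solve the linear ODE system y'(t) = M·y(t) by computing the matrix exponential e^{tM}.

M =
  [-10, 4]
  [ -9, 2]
e^{tM} =
  [-6*t*exp(-4*t) + exp(-4*t), 4*t*exp(-4*t)]
  [-9*t*exp(-4*t), 6*t*exp(-4*t) + exp(-4*t)]

Strategy: write M = P · J · P⁻¹ where J is a Jordan canonical form, so e^{tM} = P · e^{tJ} · P⁻¹, and e^{tJ} can be computed block-by-block.

M has Jordan form
J =
  [-4,  1]
  [ 0, -4]
(up to reordering of blocks).

Per-block formulas:
  For a 2×2 Jordan block J_2(-4): exp(t · J_2(-4)) = e^(-4t)·(I + t·N), where N is the 2×2 nilpotent shift.

After assembling e^{tJ} and conjugating by P, we get:

e^{tM} =
  [-6*t*exp(-4*t) + exp(-4*t), 4*t*exp(-4*t)]
  [-9*t*exp(-4*t), 6*t*exp(-4*t) + exp(-4*t)]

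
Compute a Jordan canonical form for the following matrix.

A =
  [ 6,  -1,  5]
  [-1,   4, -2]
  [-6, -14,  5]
J_3(5)

The characteristic polynomial is
  det(x·I − A) = x^3 - 15*x^2 + 75*x - 125 = (x - 5)^3

Eigenvalues and multiplicities (the geometric multiplicity of λ is n − rank(A − λI), which equals the number of Jordan blocks for λ):
  λ = 5: algebraic multiplicity = 3, geometric multiplicity = 1

Determining the block sizes for each eigenvalue:
  λ = 5: one block (gm = 1), so the single block has size am = 3 → block sizes [3]

Assembling the blocks gives a Jordan form
J =
  [5, 1, 0]
  [0, 5, 1]
  [0, 0, 5]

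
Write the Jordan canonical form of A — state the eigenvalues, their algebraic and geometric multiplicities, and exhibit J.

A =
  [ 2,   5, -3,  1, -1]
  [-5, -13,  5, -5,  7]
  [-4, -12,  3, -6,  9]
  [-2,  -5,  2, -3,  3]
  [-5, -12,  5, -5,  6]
J_3(-1) ⊕ J_2(-1)

The characteristic polynomial is
  det(x·I − A) = x^5 + 5*x^4 + 10*x^3 + 10*x^2 + 5*x + 1 = (x + 1)^5

Eigenvalues and multiplicities (the geometric multiplicity of λ is n − rank(A − λI), which equals the number of Jordan blocks for λ):
  λ = -1: algebraic multiplicity = 5, geometric multiplicity = 2

Determining the block sizes for each eigenvalue:
  λ = -1: with am = 5 and gm = 2, the partition is not yet determined (e.g. several partitions of 5 into 2 parts exist). Let N = A − (-1)·I. Computing rank(N^1) = 3, rank(N^2) = 1, rank(N^3) = 0; the number of blocks of size ≥ j is rank(N^{j−1}) − rank(N^j), giving [2, 2, 1]. So we have 1 block(s) of size 3, 1 block(s) of size 2 → block sizes [3, 2]

Assembling the blocks gives a Jordan form
J =
  [-1,  1,  0,  0,  0]
  [ 0, -1,  1,  0,  0]
  [ 0,  0, -1,  0,  0]
  [ 0,  0,  0, -1,  1]
  [ 0,  0,  0,  0, -1]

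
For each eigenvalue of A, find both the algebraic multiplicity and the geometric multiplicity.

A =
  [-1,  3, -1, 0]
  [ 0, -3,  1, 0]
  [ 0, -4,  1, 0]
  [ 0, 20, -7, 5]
λ = -1: alg = 3, geom = 1; λ = 5: alg = 1, geom = 1

Step 1 — factor the characteristic polynomial to read off the algebraic multiplicities:
  χ_A(x) = (x - 5)*(x + 1)^3

Step 2 — compute geometric multiplicities via the rank-nullity identity g(λ) = n − rank(A − λI):
  rank(A − (-1)·I) = 3, so dim ker(A − (-1)·I) = n − 3 = 1
  rank(A − (5)·I) = 3, so dim ker(A − (5)·I) = n − 3 = 1

Summary:
  λ = -1: algebraic multiplicity = 3, geometric multiplicity = 1
  λ = 5: algebraic multiplicity = 1, geometric multiplicity = 1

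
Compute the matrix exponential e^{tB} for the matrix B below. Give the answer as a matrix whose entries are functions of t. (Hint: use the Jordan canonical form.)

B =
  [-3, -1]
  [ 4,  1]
e^{tB} =
  [-2*t*exp(-t) + exp(-t), -t*exp(-t)]
  [4*t*exp(-t), 2*t*exp(-t) + exp(-t)]

Strategy: write B = P · J · P⁻¹ where J is a Jordan canonical form, so e^{tB} = P · e^{tJ} · P⁻¹, and e^{tJ} can be computed block-by-block.

B has Jordan form
J =
  [-1,  1]
  [ 0, -1]
(up to reordering of blocks).

Per-block formulas:
  For a 2×2 Jordan block J_2(-1): exp(t · J_2(-1)) = e^(-1t)·(I + t·N), where N is the 2×2 nilpotent shift.

After assembling e^{tJ} and conjugating by P, we get:

e^{tB} =
  [-2*t*exp(-t) + exp(-t), -t*exp(-t)]
  [4*t*exp(-t), 2*t*exp(-t) + exp(-t)]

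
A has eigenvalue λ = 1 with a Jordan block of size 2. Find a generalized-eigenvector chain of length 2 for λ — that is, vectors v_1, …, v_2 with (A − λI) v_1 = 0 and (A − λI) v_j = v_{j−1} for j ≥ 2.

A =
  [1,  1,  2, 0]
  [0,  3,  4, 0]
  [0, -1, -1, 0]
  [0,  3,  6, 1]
A Jordan chain for λ = 1 of length 2:
v_1 = (1, 2, -1, 3)ᵀ
v_2 = (0, 1, 0, 0)ᵀ

Let N = A − (1)·I. We want v_2 with N^2 v_2 = 0 but N^1 v_2 ≠ 0; then v_{j-1} := N · v_j for j = 2, …, 2.

Pick v_2 = (0, 1, 0, 0)ᵀ.
Then v_1 = N · v_2 = (1, 2, -1, 3)ᵀ.

Sanity check: (A − (1)·I) v_1 = (0, 0, 0, 0)ᵀ = 0. ✓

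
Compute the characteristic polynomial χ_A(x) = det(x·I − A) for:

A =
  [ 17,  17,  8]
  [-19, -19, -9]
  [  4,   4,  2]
x^3

Expanding det(x·I − A) (e.g. by cofactor expansion or by noting that A is similar to its Jordan form J, which has the same characteristic polynomial as A) gives
  χ_A(x) = x^3
which factors as x^3. The eigenvalues (with algebraic multiplicities) are λ = 0 with multiplicity 3.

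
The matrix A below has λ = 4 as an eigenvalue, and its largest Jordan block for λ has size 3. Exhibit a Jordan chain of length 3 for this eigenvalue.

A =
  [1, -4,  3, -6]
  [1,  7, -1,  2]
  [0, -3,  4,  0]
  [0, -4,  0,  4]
A Jordan chain for λ = 4 of length 3:
v_1 = (5, 0, -3, -4)ᵀ
v_2 = (-3, 1, 0, 0)ᵀ
v_3 = (1, 0, 0, 0)ᵀ

Let N = A − (4)·I. We want v_3 with N^3 v_3 = 0 but N^2 v_3 ≠ 0; then v_{j-1} := N · v_j for j = 3, …, 2.

Pick v_3 = (1, 0, 0, 0)ᵀ.
Then v_2 = N · v_3 = (-3, 1, 0, 0)ᵀ.
Then v_1 = N · v_2 = (5, 0, -3, -4)ᵀ.

Sanity check: (A − (4)·I) v_1 = (0, 0, 0, 0)ᵀ = 0. ✓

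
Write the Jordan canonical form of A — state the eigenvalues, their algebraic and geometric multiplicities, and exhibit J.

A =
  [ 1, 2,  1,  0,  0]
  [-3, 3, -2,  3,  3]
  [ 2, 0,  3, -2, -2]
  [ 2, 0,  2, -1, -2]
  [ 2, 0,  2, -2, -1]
J_3(1) ⊕ J_1(1) ⊕ J_1(1)

The characteristic polynomial is
  det(x·I − A) = x^5 - 5*x^4 + 10*x^3 - 10*x^2 + 5*x - 1 = (x - 1)^5

Eigenvalues and multiplicities (the geometric multiplicity of λ is n − rank(A − λI), which equals the number of Jordan blocks for λ):
  λ = 1: algebraic multiplicity = 5, geometric multiplicity = 3

Determining the block sizes for each eigenvalue:
  λ = 1: with am = 5 and gm = 3, the partition is not yet determined (e.g. several partitions of 5 into 3 parts exist). Let N = A − (1)·I. Computing rank(N^1) = 2, rank(N^2) = 1, rank(N^3) = 0; the number of blocks of size ≥ j is rank(N^{j−1}) − rank(N^j), giving [3, 1, 1]. So we have 1 block(s) of size 3, 2 block(s) of size 1 → block sizes [3, 1, 1]

Assembling the blocks gives a Jordan form
J =
  [1, 1, 0, 0, 0]
  [0, 1, 1, 0, 0]
  [0, 0, 1, 0, 0]
  [0, 0, 0, 1, 0]
  [0, 0, 0, 0, 1]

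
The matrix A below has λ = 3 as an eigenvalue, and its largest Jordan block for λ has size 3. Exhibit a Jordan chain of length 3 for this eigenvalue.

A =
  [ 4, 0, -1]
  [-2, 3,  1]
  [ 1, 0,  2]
A Jordan chain for λ = 3 of length 3:
v_1 = (0, -1, 0)ᵀ
v_2 = (1, -2, 1)ᵀ
v_3 = (1, 0, 0)ᵀ

Let N = A − (3)·I. We want v_3 with N^3 v_3 = 0 but N^2 v_3 ≠ 0; then v_{j-1} := N · v_j for j = 3, …, 2.

Pick v_3 = (1, 0, 0)ᵀ.
Then v_2 = N · v_3 = (1, -2, 1)ᵀ.
Then v_1 = N · v_2 = (0, -1, 0)ᵀ.

Sanity check: (A − (3)·I) v_1 = (0, 0, 0)ᵀ = 0. ✓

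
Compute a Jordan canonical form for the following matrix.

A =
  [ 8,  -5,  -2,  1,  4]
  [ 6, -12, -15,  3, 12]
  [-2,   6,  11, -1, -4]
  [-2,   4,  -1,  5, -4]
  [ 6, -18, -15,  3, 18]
J_2(6) ⊕ J_2(6) ⊕ J_1(6)

The characteristic polynomial is
  det(x·I − A) = x^5 - 30*x^4 + 360*x^3 - 2160*x^2 + 6480*x - 7776 = (x - 6)^5

Eigenvalues and multiplicities (the geometric multiplicity of λ is n − rank(A − λI), which equals the number of Jordan blocks for λ):
  λ = 6: algebraic multiplicity = 5, geometric multiplicity = 3

Determining the block sizes for each eigenvalue:
  λ = 6: with am = 5 and gm = 3, the partition is not yet determined (e.g. several partitions of 5 into 3 parts exist). Let N = A − (6)·I. Computing rank(N^1) = 2, rank(N^2) = 0; the number of blocks of size ≥ j is rank(N^{j−1}) − rank(N^j), giving [3, 2]. So we have 2 block(s) of size 2, 1 block(s) of size 1 → block sizes [2, 2, 1]

Assembling the blocks gives a Jordan form
J =
  [6, 1, 0, 0, 0]
  [0, 6, 0, 0, 0]
  [0, 0, 6, 1, 0]
  [0, 0, 0, 6, 0]
  [0, 0, 0, 0, 6]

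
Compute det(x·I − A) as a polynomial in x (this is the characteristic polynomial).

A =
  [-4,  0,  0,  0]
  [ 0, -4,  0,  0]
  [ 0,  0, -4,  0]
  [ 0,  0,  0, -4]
x^4 + 16*x^3 + 96*x^2 + 256*x + 256

Expanding det(x·I − A) (e.g. by cofactor expansion or by noting that A is similar to its Jordan form J, which has the same characteristic polynomial as A) gives
  χ_A(x) = x^4 + 16*x^3 + 96*x^2 + 256*x + 256
which factors as (x + 4)^4. The eigenvalues (with algebraic multiplicities) are λ = -4 with multiplicity 4.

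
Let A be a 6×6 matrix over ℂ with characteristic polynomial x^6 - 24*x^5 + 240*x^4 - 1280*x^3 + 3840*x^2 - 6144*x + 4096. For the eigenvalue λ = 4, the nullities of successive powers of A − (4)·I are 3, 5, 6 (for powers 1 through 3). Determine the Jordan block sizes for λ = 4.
Block sizes for λ = 4: [3, 2, 1]

From the dimensions of kernels of powers, the number of Jordan blocks of size at least j is d_j − d_{j−1} where d_j = dim ker(N^j) (with d_0 = 0). Computing the differences gives [3, 2, 1].
The number of blocks of size exactly k is (#blocks of size ≥ k) − (#blocks of size ≥ k + 1), so the partition is: 1 block(s) of size 1, 1 block(s) of size 2, 1 block(s) of size 3.
In nonincreasing order the block sizes are [3, 2, 1].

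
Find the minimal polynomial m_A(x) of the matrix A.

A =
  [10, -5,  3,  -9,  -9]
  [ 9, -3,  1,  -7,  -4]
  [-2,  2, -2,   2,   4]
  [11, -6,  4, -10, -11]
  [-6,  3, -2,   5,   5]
x^3

The characteristic polynomial is χ_A(x) = x^5, so the eigenvalues are known. The minimal polynomial is
  m_A(x) = Π_λ (x − λ)^{k_λ}
where k_λ is the size of the *largest* Jordan block for λ (equivalently, the smallest k with (A − λI)^k v = 0 for every generalised eigenvector v of λ).

  λ = 0: largest Jordan block has size 3, contributing (x − 0)^3

So m_A(x) = x^3 = x^3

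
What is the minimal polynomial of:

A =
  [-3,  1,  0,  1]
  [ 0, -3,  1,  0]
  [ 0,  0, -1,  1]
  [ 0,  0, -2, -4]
x^4 + 11*x^3 + 45*x^2 + 81*x + 54

The characteristic polynomial is χ_A(x) = (x + 2)*(x + 3)^3, so the eigenvalues are known. The minimal polynomial is
  m_A(x) = Π_λ (x − λ)^{k_λ}
where k_λ is the size of the *largest* Jordan block for λ (equivalently, the smallest k with (A − λI)^k v = 0 for every generalised eigenvector v of λ).

  λ = -3: largest Jordan block has size 3, contributing (x + 3)^3
  λ = -2: largest Jordan block has size 1, contributing (x + 2)

So m_A(x) = (x + 2)*(x + 3)^3 = x^4 + 11*x^3 + 45*x^2 + 81*x + 54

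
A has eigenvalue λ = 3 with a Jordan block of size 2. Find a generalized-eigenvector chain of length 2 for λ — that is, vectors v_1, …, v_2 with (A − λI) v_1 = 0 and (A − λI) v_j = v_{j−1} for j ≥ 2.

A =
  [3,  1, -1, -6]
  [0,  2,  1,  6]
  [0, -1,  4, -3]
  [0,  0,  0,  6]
A Jordan chain for λ = 3 of length 2:
v_1 = (1, -1, -1, 0)ᵀ
v_2 = (0, 1, 0, 0)ᵀ

Let N = A − (3)·I. We want v_2 with N^2 v_2 = 0 but N^1 v_2 ≠ 0; then v_{j-1} := N · v_j for j = 2, …, 2.

Pick v_2 = (0, 1, 0, 0)ᵀ.
Then v_1 = N · v_2 = (1, -1, -1, 0)ᵀ.

Sanity check: (A − (3)·I) v_1 = (0, 0, 0, 0)ᵀ = 0. ✓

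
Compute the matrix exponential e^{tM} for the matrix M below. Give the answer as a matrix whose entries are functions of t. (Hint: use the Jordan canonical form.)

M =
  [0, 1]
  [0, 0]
e^{tM} =
  [1, t]
  [0, 1]

Strategy: write M = P · J · P⁻¹ where J is a Jordan canonical form, so e^{tM} = P · e^{tJ} · P⁻¹, and e^{tJ} can be computed block-by-block.

M has Jordan form
J =
  [0, 1]
  [0, 0]
(up to reordering of blocks).

Per-block formulas:
  For a 2×2 Jordan block J_2(0): exp(t · J_2(0)) = e^(0t)·(I + t·N), where N is the 2×2 nilpotent shift.

After assembling e^{tJ} and conjugating by P, we get:

e^{tM} =
  [1, t]
  [0, 1]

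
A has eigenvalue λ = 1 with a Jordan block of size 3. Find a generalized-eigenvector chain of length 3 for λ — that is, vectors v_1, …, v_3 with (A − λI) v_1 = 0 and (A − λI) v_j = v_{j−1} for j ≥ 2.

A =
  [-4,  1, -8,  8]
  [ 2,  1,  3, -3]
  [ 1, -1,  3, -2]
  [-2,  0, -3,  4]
A Jordan chain for λ = 1 of length 3:
v_1 = (3, -1, -1, 1)ᵀ
v_2 = (-5, 2, 1, -2)ᵀ
v_3 = (1, 0, 0, 0)ᵀ

Let N = A − (1)·I. We want v_3 with N^3 v_3 = 0 but N^2 v_3 ≠ 0; then v_{j-1} := N · v_j for j = 3, …, 2.

Pick v_3 = (1, 0, 0, 0)ᵀ.
Then v_2 = N · v_3 = (-5, 2, 1, -2)ᵀ.
Then v_1 = N · v_2 = (3, -1, -1, 1)ᵀ.

Sanity check: (A − (1)·I) v_1 = (0, 0, 0, 0)ᵀ = 0. ✓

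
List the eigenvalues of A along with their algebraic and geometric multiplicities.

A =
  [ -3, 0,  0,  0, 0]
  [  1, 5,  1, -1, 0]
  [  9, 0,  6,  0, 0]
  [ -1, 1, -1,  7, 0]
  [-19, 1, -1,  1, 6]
λ = -3: alg = 1, geom = 1; λ = 6: alg = 4, geom = 3

Step 1 — factor the characteristic polynomial to read off the algebraic multiplicities:
  χ_A(x) = (x - 6)^4*(x + 3)

Step 2 — compute geometric multiplicities via the rank-nullity identity g(λ) = n − rank(A − λI):
  rank(A − (-3)·I) = 4, so dim ker(A − (-3)·I) = n − 4 = 1
  rank(A − (6)·I) = 2, so dim ker(A − (6)·I) = n − 2 = 3

Summary:
  λ = -3: algebraic multiplicity = 1, geometric multiplicity = 1
  λ = 6: algebraic multiplicity = 4, geometric multiplicity = 3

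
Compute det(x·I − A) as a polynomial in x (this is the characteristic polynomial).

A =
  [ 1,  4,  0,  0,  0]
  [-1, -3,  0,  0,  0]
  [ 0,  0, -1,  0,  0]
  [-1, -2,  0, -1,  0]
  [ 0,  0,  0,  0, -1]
x^5 + 5*x^4 + 10*x^3 + 10*x^2 + 5*x + 1

Expanding det(x·I − A) (e.g. by cofactor expansion or by noting that A is similar to its Jordan form J, which has the same characteristic polynomial as A) gives
  χ_A(x) = x^5 + 5*x^4 + 10*x^3 + 10*x^2 + 5*x + 1
which factors as (x + 1)^5. The eigenvalues (with algebraic multiplicities) are λ = -1 with multiplicity 5.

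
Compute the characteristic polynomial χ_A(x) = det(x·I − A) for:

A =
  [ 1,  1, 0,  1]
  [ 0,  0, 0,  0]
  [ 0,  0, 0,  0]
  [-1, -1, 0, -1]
x^4

Expanding det(x·I − A) (e.g. by cofactor expansion or by noting that A is similar to its Jordan form J, which has the same characteristic polynomial as A) gives
  χ_A(x) = x^4
which factors as x^4. The eigenvalues (with algebraic multiplicities) are λ = 0 with multiplicity 4.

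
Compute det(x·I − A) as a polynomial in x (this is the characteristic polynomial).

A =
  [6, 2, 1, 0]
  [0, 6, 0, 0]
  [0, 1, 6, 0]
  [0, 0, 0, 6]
x^4 - 24*x^3 + 216*x^2 - 864*x + 1296

Expanding det(x·I − A) (e.g. by cofactor expansion or by noting that A is similar to its Jordan form J, which has the same characteristic polynomial as A) gives
  χ_A(x) = x^4 - 24*x^3 + 216*x^2 - 864*x + 1296
which factors as (x - 6)^4. The eigenvalues (with algebraic multiplicities) are λ = 6 with multiplicity 4.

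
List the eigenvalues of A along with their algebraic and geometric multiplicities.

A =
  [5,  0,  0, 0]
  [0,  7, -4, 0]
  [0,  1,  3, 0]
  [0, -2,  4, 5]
λ = 5: alg = 4, geom = 3

Step 1 — factor the characteristic polynomial to read off the algebraic multiplicities:
  χ_A(x) = (x - 5)^4

Step 2 — compute geometric multiplicities via the rank-nullity identity g(λ) = n − rank(A − λI):
  rank(A − (5)·I) = 1, so dim ker(A − (5)·I) = n − 1 = 3

Summary:
  λ = 5: algebraic multiplicity = 4, geometric multiplicity = 3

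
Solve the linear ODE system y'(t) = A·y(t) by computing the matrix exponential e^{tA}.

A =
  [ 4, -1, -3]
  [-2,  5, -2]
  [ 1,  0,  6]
e^{tA} =
  [-t*exp(5*t) + exp(5*t), t^2*exp(5*t)/2 - t*exp(5*t), t^2*exp(5*t) - 3*t*exp(5*t)]
  [-2*t*exp(5*t), t^2*exp(5*t) + exp(5*t), 2*t^2*exp(5*t) - 2*t*exp(5*t)]
  [t*exp(5*t), -t^2*exp(5*t)/2, -t^2*exp(5*t) + t*exp(5*t) + exp(5*t)]

Strategy: write A = P · J · P⁻¹ where J is a Jordan canonical form, so e^{tA} = P · e^{tJ} · P⁻¹, and e^{tJ} can be computed block-by-block.

A has Jordan form
J =
  [5, 1, 0]
  [0, 5, 1]
  [0, 0, 5]
(up to reordering of blocks).

Per-block formulas:
  For a 3×3 Jordan block J_3(5): exp(t · J_3(5)) = e^(5t)·(I + t·N + (t^2/2)·N^2), where N is the 3×3 nilpotent shift.

After assembling e^{tJ} and conjugating by P, we get:

e^{tA} =
  [-t*exp(5*t) + exp(5*t), t^2*exp(5*t)/2 - t*exp(5*t), t^2*exp(5*t) - 3*t*exp(5*t)]
  [-2*t*exp(5*t), t^2*exp(5*t) + exp(5*t), 2*t^2*exp(5*t) - 2*t*exp(5*t)]
  [t*exp(5*t), -t^2*exp(5*t)/2, -t^2*exp(5*t) + t*exp(5*t) + exp(5*t)]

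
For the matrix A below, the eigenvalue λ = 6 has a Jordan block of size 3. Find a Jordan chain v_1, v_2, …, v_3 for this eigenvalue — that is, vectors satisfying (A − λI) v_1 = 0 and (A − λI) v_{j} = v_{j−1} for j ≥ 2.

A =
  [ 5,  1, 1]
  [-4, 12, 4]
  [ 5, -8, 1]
A Jordan chain for λ = 6 of length 3:
v_1 = (2, 0, 2)ᵀ
v_2 = (-1, -4, 5)ᵀ
v_3 = (1, 0, 0)ᵀ

Let N = A − (6)·I. We want v_3 with N^3 v_3 = 0 but N^2 v_3 ≠ 0; then v_{j-1} := N · v_j for j = 3, …, 2.

Pick v_3 = (1, 0, 0)ᵀ.
Then v_2 = N · v_3 = (-1, -4, 5)ᵀ.
Then v_1 = N · v_2 = (2, 0, 2)ᵀ.

Sanity check: (A − (6)·I) v_1 = (0, 0, 0)ᵀ = 0. ✓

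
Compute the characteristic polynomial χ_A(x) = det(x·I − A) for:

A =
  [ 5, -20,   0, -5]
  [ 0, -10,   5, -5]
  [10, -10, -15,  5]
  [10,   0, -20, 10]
x^4 + 10*x^3 + 25*x^2

Expanding det(x·I − A) (e.g. by cofactor expansion or by noting that A is similar to its Jordan form J, which has the same characteristic polynomial as A) gives
  χ_A(x) = x^4 + 10*x^3 + 25*x^2
which factors as x^2*(x + 5)^2. The eigenvalues (with algebraic multiplicities) are λ = -5 with multiplicity 2, λ = 0 with multiplicity 2.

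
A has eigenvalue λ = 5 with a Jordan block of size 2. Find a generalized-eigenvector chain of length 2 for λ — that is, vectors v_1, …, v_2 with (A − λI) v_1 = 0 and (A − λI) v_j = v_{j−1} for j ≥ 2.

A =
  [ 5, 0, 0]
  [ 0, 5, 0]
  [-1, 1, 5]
A Jordan chain for λ = 5 of length 2:
v_1 = (0, 0, -1)ᵀ
v_2 = (1, 0, 0)ᵀ

Let N = A − (5)·I. We want v_2 with N^2 v_2 = 0 but N^1 v_2 ≠ 0; then v_{j-1} := N · v_j for j = 2, …, 2.

Pick v_2 = (1, 0, 0)ᵀ.
Then v_1 = N · v_2 = (0, 0, -1)ᵀ.

Sanity check: (A − (5)·I) v_1 = (0, 0, 0)ᵀ = 0. ✓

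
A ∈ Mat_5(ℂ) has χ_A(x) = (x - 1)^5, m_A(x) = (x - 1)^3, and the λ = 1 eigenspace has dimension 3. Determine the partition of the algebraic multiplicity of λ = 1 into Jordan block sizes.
Block sizes for λ = 1: [3, 1, 1]

Step 1 — from the characteristic polynomial, algebraic multiplicity of λ = 1 is 5. From dim ker(A − (1)·I) = 3, there are exactly 3 Jordan blocks for λ = 1.
Step 2 — from the minimal polynomial, the factor (x − 1)^3 tells us the largest block for λ = 1 has size 3.
Step 3 — with total size 5, 3 blocks, and largest block 3, the block sizes (in nonincreasing order) are [3, 1, 1].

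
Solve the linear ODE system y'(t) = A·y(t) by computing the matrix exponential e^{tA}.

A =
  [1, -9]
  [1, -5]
e^{tA} =
  [3*t*exp(-2*t) + exp(-2*t), -9*t*exp(-2*t)]
  [t*exp(-2*t), -3*t*exp(-2*t) + exp(-2*t)]

Strategy: write A = P · J · P⁻¹ where J is a Jordan canonical form, so e^{tA} = P · e^{tJ} · P⁻¹, and e^{tJ} can be computed block-by-block.

A has Jordan form
J =
  [-2,  1]
  [ 0, -2]
(up to reordering of blocks).

Per-block formulas:
  For a 2×2 Jordan block J_2(-2): exp(t · J_2(-2)) = e^(-2t)·(I + t·N), where N is the 2×2 nilpotent shift.

After assembling e^{tJ} and conjugating by P, we get:

e^{tA} =
  [3*t*exp(-2*t) + exp(-2*t), -9*t*exp(-2*t)]
  [t*exp(-2*t), -3*t*exp(-2*t) + exp(-2*t)]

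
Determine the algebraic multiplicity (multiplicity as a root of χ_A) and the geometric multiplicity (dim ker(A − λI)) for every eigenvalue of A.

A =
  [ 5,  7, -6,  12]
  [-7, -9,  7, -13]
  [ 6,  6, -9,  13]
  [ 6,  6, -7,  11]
λ = -2: alg = 3, geom = 1; λ = 4: alg = 1, geom = 1

Step 1 — factor the characteristic polynomial to read off the algebraic multiplicities:
  χ_A(x) = (x - 4)*(x + 2)^3

Step 2 — compute geometric multiplicities via the rank-nullity identity g(λ) = n − rank(A − λI):
  rank(A − (-2)·I) = 3, so dim ker(A − (-2)·I) = n − 3 = 1
  rank(A − (4)·I) = 3, so dim ker(A − (4)·I) = n − 3 = 1

Summary:
  λ = -2: algebraic multiplicity = 3, geometric multiplicity = 1
  λ = 4: algebraic multiplicity = 1, geometric multiplicity = 1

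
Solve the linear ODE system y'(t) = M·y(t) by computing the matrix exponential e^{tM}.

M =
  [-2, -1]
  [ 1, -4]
e^{tM} =
  [t*exp(-3*t) + exp(-3*t), -t*exp(-3*t)]
  [t*exp(-3*t), -t*exp(-3*t) + exp(-3*t)]

Strategy: write M = P · J · P⁻¹ where J is a Jordan canonical form, so e^{tM} = P · e^{tJ} · P⁻¹, and e^{tJ} can be computed block-by-block.

M has Jordan form
J =
  [-3,  1]
  [ 0, -3]
(up to reordering of blocks).

Per-block formulas:
  For a 2×2 Jordan block J_2(-3): exp(t · J_2(-3)) = e^(-3t)·(I + t·N), where N is the 2×2 nilpotent shift.

After assembling e^{tJ} and conjugating by P, we get:

e^{tM} =
  [t*exp(-3*t) + exp(-3*t), -t*exp(-3*t)]
  [t*exp(-3*t), -t*exp(-3*t) + exp(-3*t)]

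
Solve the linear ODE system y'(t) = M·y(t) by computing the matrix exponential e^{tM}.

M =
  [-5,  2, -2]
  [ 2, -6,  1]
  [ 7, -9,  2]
e^{tM} =
  [-3*t^2*exp(-3*t) - 2*t*exp(-3*t) + exp(-3*t), 4*t^2*exp(-3*t) + 2*t*exp(-3*t), -2*t^2*exp(-3*t) - 2*t*exp(-3*t)]
  [-3*t^2*exp(-3*t)/2 + 2*t*exp(-3*t), 2*t^2*exp(-3*t) - 3*t*exp(-3*t) + exp(-3*t), -t^2*exp(-3*t) + t*exp(-3*t)]
  [3*t^2*exp(-3*t)/2 + 7*t*exp(-3*t), -2*t^2*exp(-3*t) - 9*t*exp(-3*t), t^2*exp(-3*t) + 5*t*exp(-3*t) + exp(-3*t)]

Strategy: write M = P · J · P⁻¹ where J is a Jordan canonical form, so e^{tM} = P · e^{tJ} · P⁻¹, and e^{tJ} can be computed block-by-block.

M has Jordan form
J =
  [-3,  1,  0]
  [ 0, -3,  1]
  [ 0,  0, -3]
(up to reordering of blocks).

Per-block formulas:
  For a 3×3 Jordan block J_3(-3): exp(t · J_3(-3)) = e^(-3t)·(I + t·N + (t^2/2)·N^2), where N is the 3×3 nilpotent shift.

After assembling e^{tJ} and conjugating by P, we get:

e^{tM} =
  [-3*t^2*exp(-3*t) - 2*t*exp(-3*t) + exp(-3*t), 4*t^2*exp(-3*t) + 2*t*exp(-3*t), -2*t^2*exp(-3*t) - 2*t*exp(-3*t)]
  [-3*t^2*exp(-3*t)/2 + 2*t*exp(-3*t), 2*t^2*exp(-3*t) - 3*t*exp(-3*t) + exp(-3*t), -t^2*exp(-3*t) + t*exp(-3*t)]
  [3*t^2*exp(-3*t)/2 + 7*t*exp(-3*t), -2*t^2*exp(-3*t) - 9*t*exp(-3*t), t^2*exp(-3*t) + 5*t*exp(-3*t) + exp(-3*t)]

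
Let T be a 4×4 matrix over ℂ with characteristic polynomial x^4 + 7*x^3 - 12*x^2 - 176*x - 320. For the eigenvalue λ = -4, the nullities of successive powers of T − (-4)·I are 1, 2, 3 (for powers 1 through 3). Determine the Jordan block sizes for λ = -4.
Block sizes for λ = -4: [3]

From the dimensions of kernels of powers, the number of Jordan blocks of size at least j is d_j − d_{j−1} where d_j = dim ker(N^j) (with d_0 = 0). Computing the differences gives [1, 1, 1].
The number of blocks of size exactly k is (#blocks of size ≥ k) − (#blocks of size ≥ k + 1), so the partition is: 1 block(s) of size 3.
In nonincreasing order the block sizes are [3].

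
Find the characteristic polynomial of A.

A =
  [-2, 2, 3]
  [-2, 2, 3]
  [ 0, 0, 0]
x^3

Expanding det(x·I − A) (e.g. by cofactor expansion or by noting that A is similar to its Jordan form J, which has the same characteristic polynomial as A) gives
  χ_A(x) = x^3
which factors as x^3. The eigenvalues (with algebraic multiplicities) are λ = 0 with multiplicity 3.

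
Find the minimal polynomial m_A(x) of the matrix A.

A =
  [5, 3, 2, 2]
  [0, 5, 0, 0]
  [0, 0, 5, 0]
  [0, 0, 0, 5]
x^2 - 10*x + 25

The characteristic polynomial is χ_A(x) = (x - 5)^4, so the eigenvalues are known. The minimal polynomial is
  m_A(x) = Π_λ (x − λ)^{k_λ}
where k_λ is the size of the *largest* Jordan block for λ (equivalently, the smallest k with (A − λI)^k v = 0 for every generalised eigenvector v of λ).

  λ = 5: largest Jordan block has size 2, contributing (x − 5)^2

So m_A(x) = (x - 5)^2 = x^2 - 10*x + 25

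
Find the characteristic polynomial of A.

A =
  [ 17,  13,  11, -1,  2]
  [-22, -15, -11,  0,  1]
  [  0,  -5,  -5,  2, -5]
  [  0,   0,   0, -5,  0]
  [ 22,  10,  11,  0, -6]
x^5 + 14*x^4 + 30*x^3 - 400*x^2 - 2375*x - 3750

Expanding det(x·I − A) (e.g. by cofactor expansion or by noting that A is similar to its Jordan form J, which has the same characteristic polynomial as A) gives
  χ_A(x) = x^5 + 14*x^4 + 30*x^3 - 400*x^2 - 2375*x - 3750
which factors as (x - 6)*(x + 5)^4. The eigenvalues (with algebraic multiplicities) are λ = -5 with multiplicity 4, λ = 6 with multiplicity 1.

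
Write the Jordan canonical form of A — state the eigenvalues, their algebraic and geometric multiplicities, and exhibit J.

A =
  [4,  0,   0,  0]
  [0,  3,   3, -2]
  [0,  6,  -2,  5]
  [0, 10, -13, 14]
J_1(4) ⊕ J_3(5)

The characteristic polynomial is
  det(x·I − A) = x^4 - 19*x^3 + 135*x^2 - 425*x + 500 = (x - 5)^3*(x - 4)

Eigenvalues and multiplicities (the geometric multiplicity of λ is n − rank(A − λI), which equals the number of Jordan blocks for λ):
  λ = 4: algebraic multiplicity = 1, geometric multiplicity = 1
  λ = 5: algebraic multiplicity = 3, geometric multiplicity = 1

Determining the block sizes for each eigenvalue:
  λ = 4: one block (gm = 1), so the single block has size am = 1 → block sizes [1]
  λ = 5: one block (gm = 1), so the single block has size am = 3 → block sizes [3]

Assembling the blocks gives a Jordan form
J =
  [4, 0, 0, 0]
  [0, 5, 1, 0]
  [0, 0, 5, 1]
  [0, 0, 0, 5]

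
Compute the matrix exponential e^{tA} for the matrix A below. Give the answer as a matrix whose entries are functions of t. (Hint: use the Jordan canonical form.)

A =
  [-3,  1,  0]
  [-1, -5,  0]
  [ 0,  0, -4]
e^{tA} =
  [t*exp(-4*t) + exp(-4*t), t*exp(-4*t), 0]
  [-t*exp(-4*t), -t*exp(-4*t) + exp(-4*t), 0]
  [0, 0, exp(-4*t)]

Strategy: write A = P · J · P⁻¹ where J is a Jordan canonical form, so e^{tA} = P · e^{tJ} · P⁻¹, and e^{tJ} can be computed block-by-block.

A has Jordan form
J =
  [-4,  1,  0]
  [ 0, -4,  0]
  [ 0,  0, -4]
(up to reordering of blocks).

Per-block formulas:
  For a 2×2 Jordan block J_2(-4): exp(t · J_2(-4)) = e^(-4t)·(I + t·N), where N is the 2×2 nilpotent shift.
  For a 1×1 block at λ = -4: exp(t · [-4]) = [e^(-4t)].

After assembling e^{tJ} and conjugating by P, we get:

e^{tA} =
  [t*exp(-4*t) + exp(-4*t), t*exp(-4*t), 0]
  [-t*exp(-4*t), -t*exp(-4*t) + exp(-4*t), 0]
  [0, 0, exp(-4*t)]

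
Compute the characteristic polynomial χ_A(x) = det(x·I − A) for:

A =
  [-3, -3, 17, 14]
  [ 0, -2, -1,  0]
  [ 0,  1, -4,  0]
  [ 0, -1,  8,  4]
x^4 + 5*x^3 - 9*x^2 - 81*x - 108

Expanding det(x·I − A) (e.g. by cofactor expansion or by noting that A is similar to its Jordan form J, which has the same characteristic polynomial as A) gives
  χ_A(x) = x^4 + 5*x^3 - 9*x^2 - 81*x - 108
which factors as (x - 4)*(x + 3)^3. The eigenvalues (with algebraic multiplicities) are λ = -3 with multiplicity 3, λ = 4 with multiplicity 1.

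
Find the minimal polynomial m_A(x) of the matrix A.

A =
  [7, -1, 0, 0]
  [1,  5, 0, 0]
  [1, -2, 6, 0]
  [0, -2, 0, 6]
x^3 - 18*x^2 + 108*x - 216

The characteristic polynomial is χ_A(x) = (x - 6)^4, so the eigenvalues are known. The minimal polynomial is
  m_A(x) = Π_λ (x − λ)^{k_λ}
where k_λ is the size of the *largest* Jordan block for λ (equivalently, the smallest k with (A − λI)^k v = 0 for every generalised eigenvector v of λ).

  λ = 6: largest Jordan block has size 3, contributing (x − 6)^3

So m_A(x) = (x - 6)^3 = x^3 - 18*x^2 + 108*x - 216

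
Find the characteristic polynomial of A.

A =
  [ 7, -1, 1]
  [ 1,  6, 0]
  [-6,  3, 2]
x^3 - 15*x^2 + 75*x - 125

Expanding det(x·I − A) (e.g. by cofactor expansion or by noting that A is similar to its Jordan form J, which has the same characteristic polynomial as A) gives
  χ_A(x) = x^3 - 15*x^2 + 75*x - 125
which factors as (x - 5)^3. The eigenvalues (with algebraic multiplicities) are λ = 5 with multiplicity 3.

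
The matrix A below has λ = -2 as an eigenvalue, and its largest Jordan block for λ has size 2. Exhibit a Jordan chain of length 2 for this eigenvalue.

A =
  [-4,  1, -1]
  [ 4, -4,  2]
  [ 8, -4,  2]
A Jordan chain for λ = -2 of length 2:
v_1 = (-2, 4, 8)ᵀ
v_2 = (1, 0, 0)ᵀ

Let N = A − (-2)·I. We want v_2 with N^2 v_2 = 0 but N^1 v_2 ≠ 0; then v_{j-1} := N · v_j for j = 2, …, 2.

Pick v_2 = (1, 0, 0)ᵀ.
Then v_1 = N · v_2 = (-2, 4, 8)ᵀ.

Sanity check: (A − (-2)·I) v_1 = (0, 0, 0)ᵀ = 0. ✓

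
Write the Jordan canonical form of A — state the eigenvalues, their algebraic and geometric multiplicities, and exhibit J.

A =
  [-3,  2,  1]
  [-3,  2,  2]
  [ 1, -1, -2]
J_3(-1)

The characteristic polynomial is
  det(x·I − A) = x^3 + 3*x^2 + 3*x + 1 = (x + 1)^3

Eigenvalues and multiplicities (the geometric multiplicity of λ is n − rank(A − λI), which equals the number of Jordan blocks for λ):
  λ = -1: algebraic multiplicity = 3, geometric multiplicity = 1

Determining the block sizes for each eigenvalue:
  λ = -1: one block (gm = 1), so the single block has size am = 3 → block sizes [3]

Assembling the blocks gives a Jordan form
J =
  [-1,  1,  0]
  [ 0, -1,  1]
  [ 0,  0, -1]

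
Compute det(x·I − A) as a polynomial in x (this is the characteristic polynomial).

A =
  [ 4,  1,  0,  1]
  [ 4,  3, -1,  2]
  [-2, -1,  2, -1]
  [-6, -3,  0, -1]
x^4 - 8*x^3 + 24*x^2 - 32*x + 16

Expanding det(x·I − A) (e.g. by cofactor expansion or by noting that A is similar to its Jordan form J, which has the same characteristic polynomial as A) gives
  χ_A(x) = x^4 - 8*x^3 + 24*x^2 - 32*x + 16
which factors as (x - 2)^4. The eigenvalues (with algebraic multiplicities) are λ = 2 with multiplicity 4.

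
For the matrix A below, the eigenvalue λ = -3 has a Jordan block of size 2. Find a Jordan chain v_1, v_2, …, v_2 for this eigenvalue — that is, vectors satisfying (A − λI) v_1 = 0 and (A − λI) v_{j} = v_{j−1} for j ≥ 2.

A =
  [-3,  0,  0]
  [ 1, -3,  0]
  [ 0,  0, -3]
A Jordan chain for λ = -3 of length 2:
v_1 = (0, 1, 0)ᵀ
v_2 = (1, 0, 0)ᵀ

Let N = A − (-3)·I. We want v_2 with N^2 v_2 = 0 but N^1 v_2 ≠ 0; then v_{j-1} := N · v_j for j = 2, …, 2.

Pick v_2 = (1, 0, 0)ᵀ.
Then v_1 = N · v_2 = (0, 1, 0)ᵀ.

Sanity check: (A − (-3)·I) v_1 = (0, 0, 0)ᵀ = 0. ✓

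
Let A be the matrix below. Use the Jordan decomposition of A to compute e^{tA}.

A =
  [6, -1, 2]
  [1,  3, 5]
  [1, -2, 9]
e^{tA} =
  [t^2*exp(6*t)/2 + exp(6*t), -t^2*exp(6*t)/2 - t*exp(6*t), t^2*exp(6*t)/2 + 2*t*exp(6*t)]
  [t^2*exp(6*t) + t*exp(6*t), -t^2*exp(6*t) - 3*t*exp(6*t) + exp(6*t), t^2*exp(6*t) + 5*t*exp(6*t)]
  [t^2*exp(6*t)/2 + t*exp(6*t), -t^2*exp(6*t)/2 - 2*t*exp(6*t), t^2*exp(6*t)/2 + 3*t*exp(6*t) + exp(6*t)]

Strategy: write A = P · J · P⁻¹ where J is a Jordan canonical form, so e^{tA} = P · e^{tJ} · P⁻¹, and e^{tJ} can be computed block-by-block.

A has Jordan form
J =
  [6, 1, 0]
  [0, 6, 1]
  [0, 0, 6]
(up to reordering of blocks).

Per-block formulas:
  For a 3×3 Jordan block J_3(6): exp(t · J_3(6)) = e^(6t)·(I + t·N + (t^2/2)·N^2), where N is the 3×3 nilpotent shift.

After assembling e^{tJ} and conjugating by P, we get:

e^{tA} =
  [t^2*exp(6*t)/2 + exp(6*t), -t^2*exp(6*t)/2 - t*exp(6*t), t^2*exp(6*t)/2 + 2*t*exp(6*t)]
  [t^2*exp(6*t) + t*exp(6*t), -t^2*exp(6*t) - 3*t*exp(6*t) + exp(6*t), t^2*exp(6*t) + 5*t*exp(6*t)]
  [t^2*exp(6*t)/2 + t*exp(6*t), -t^2*exp(6*t)/2 - 2*t*exp(6*t), t^2*exp(6*t)/2 + 3*t*exp(6*t) + exp(6*t)]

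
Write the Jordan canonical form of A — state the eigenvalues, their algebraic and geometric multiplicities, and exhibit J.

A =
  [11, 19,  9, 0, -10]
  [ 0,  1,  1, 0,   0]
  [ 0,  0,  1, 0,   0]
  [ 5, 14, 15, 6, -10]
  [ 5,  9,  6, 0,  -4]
J_3(1) ⊕ J_1(6) ⊕ J_1(6)

The characteristic polynomial is
  det(x·I − A) = x^5 - 15*x^4 + 75*x^3 - 145*x^2 + 120*x - 36 = (x - 6)^2*(x - 1)^3

Eigenvalues and multiplicities (the geometric multiplicity of λ is n − rank(A − λI), which equals the number of Jordan blocks for λ):
  λ = 1: algebraic multiplicity = 3, geometric multiplicity = 1
  λ = 6: algebraic multiplicity = 2, geometric multiplicity = 2

Determining the block sizes for each eigenvalue:
  λ = 1: one block (gm = 1), so the single block has size am = 3 → block sizes [3]
  λ = 6: gm = am = 2, so every block has size 1 → block sizes [1, 1]

Assembling the blocks gives a Jordan form
J =
  [1, 1, 0, 0, 0]
  [0, 1, 1, 0, 0]
  [0, 0, 1, 0, 0]
  [0, 0, 0, 6, 0]
  [0, 0, 0, 0, 6]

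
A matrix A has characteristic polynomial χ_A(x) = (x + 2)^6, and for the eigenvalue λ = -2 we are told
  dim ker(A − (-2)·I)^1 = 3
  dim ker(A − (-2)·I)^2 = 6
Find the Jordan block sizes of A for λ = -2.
Block sizes for λ = -2: [2, 2, 2]

From the dimensions of kernels of powers, the number of Jordan blocks of size at least j is d_j − d_{j−1} where d_j = dim ker(N^j) (with d_0 = 0). Computing the differences gives [3, 3].
The number of blocks of size exactly k is (#blocks of size ≥ k) − (#blocks of size ≥ k + 1), so the partition is: 3 block(s) of size 2.
In nonincreasing order the block sizes are [2, 2, 2].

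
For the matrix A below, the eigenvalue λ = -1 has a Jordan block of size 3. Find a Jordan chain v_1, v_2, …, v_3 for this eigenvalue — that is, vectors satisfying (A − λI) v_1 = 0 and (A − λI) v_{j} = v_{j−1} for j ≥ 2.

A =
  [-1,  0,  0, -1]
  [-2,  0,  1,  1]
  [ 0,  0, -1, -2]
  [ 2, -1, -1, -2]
A Jordan chain for λ = -1 of length 3:
v_1 = (-2, 0, -4, 0)ᵀ
v_2 = (0, -2, 0, 2)ᵀ
v_3 = (1, 0, 0, 0)ᵀ

Let N = A − (-1)·I. We want v_3 with N^3 v_3 = 0 but N^2 v_3 ≠ 0; then v_{j-1} := N · v_j for j = 3, …, 2.

Pick v_3 = (1, 0, 0, 0)ᵀ.
Then v_2 = N · v_3 = (0, -2, 0, 2)ᵀ.
Then v_1 = N · v_2 = (-2, 0, -4, 0)ᵀ.

Sanity check: (A − (-1)·I) v_1 = (0, 0, 0, 0)ᵀ = 0. ✓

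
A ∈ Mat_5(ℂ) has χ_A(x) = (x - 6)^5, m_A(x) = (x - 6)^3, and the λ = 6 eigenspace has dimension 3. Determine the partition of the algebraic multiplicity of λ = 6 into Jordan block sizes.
Block sizes for λ = 6: [3, 1, 1]

Step 1 — from the characteristic polynomial, algebraic multiplicity of λ = 6 is 5. From dim ker(A − (6)·I) = 3, there are exactly 3 Jordan blocks for λ = 6.
Step 2 — from the minimal polynomial, the factor (x − 6)^3 tells us the largest block for λ = 6 has size 3.
Step 3 — with total size 5, 3 blocks, and largest block 3, the block sizes (in nonincreasing order) are [3, 1, 1].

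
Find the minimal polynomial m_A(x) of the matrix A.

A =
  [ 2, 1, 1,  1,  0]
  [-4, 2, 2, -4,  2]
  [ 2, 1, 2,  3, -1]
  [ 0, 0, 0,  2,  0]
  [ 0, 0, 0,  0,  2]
x^3 - 6*x^2 + 12*x - 8

The characteristic polynomial is χ_A(x) = (x - 2)^5, so the eigenvalues are known. The minimal polynomial is
  m_A(x) = Π_λ (x − λ)^{k_λ}
where k_λ is the size of the *largest* Jordan block for λ (equivalently, the smallest k with (A − λI)^k v = 0 for every generalised eigenvector v of λ).

  λ = 2: largest Jordan block has size 3, contributing (x − 2)^3

So m_A(x) = (x - 2)^3 = x^3 - 6*x^2 + 12*x - 8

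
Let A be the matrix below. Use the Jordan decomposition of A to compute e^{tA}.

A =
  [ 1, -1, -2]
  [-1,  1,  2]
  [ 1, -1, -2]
e^{tA} =
  [t + 1, -t, -2*t]
  [-t, t + 1, 2*t]
  [t, -t, 1 - 2*t]

Strategy: write A = P · J · P⁻¹ where J is a Jordan canonical form, so e^{tA} = P · e^{tJ} · P⁻¹, and e^{tJ} can be computed block-by-block.

A has Jordan form
J =
  [0, 1, 0]
  [0, 0, 0]
  [0, 0, 0]
(up to reordering of blocks).

Per-block formulas:
  For a 2×2 Jordan block J_2(0): exp(t · J_2(0)) = e^(0t)·(I + t·N), where N is the 2×2 nilpotent shift.
  For a 1×1 block at λ = 0: exp(t · [0]) = [e^(0t)].

After assembling e^{tJ} and conjugating by P, we get:

e^{tA} =
  [t + 1, -t, -2*t]
  [-t, t + 1, 2*t]
  [t, -t, 1 - 2*t]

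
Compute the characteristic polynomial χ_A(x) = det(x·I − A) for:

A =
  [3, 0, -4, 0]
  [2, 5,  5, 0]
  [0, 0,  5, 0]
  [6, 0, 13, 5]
x^4 - 18*x^3 + 120*x^2 - 350*x + 375

Expanding det(x·I − A) (e.g. by cofactor expansion or by noting that A is similar to its Jordan form J, which has the same characteristic polynomial as A) gives
  χ_A(x) = x^4 - 18*x^3 + 120*x^2 - 350*x + 375
which factors as (x - 5)^3*(x - 3). The eigenvalues (with algebraic multiplicities) are λ = 3 with multiplicity 1, λ = 5 with multiplicity 3.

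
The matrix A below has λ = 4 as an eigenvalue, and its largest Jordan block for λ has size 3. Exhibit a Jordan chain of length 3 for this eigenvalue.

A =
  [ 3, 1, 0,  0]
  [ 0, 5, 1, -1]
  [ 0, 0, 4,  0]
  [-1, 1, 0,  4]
A Jordan chain for λ = 4 of length 3:
v_1 = (1, 1, 0, 1)ᵀ
v_2 = (-1, 0, 0, -1)ᵀ
v_3 = (1, 0, 0, 0)ᵀ

Let N = A − (4)·I. We want v_3 with N^3 v_3 = 0 but N^2 v_3 ≠ 0; then v_{j-1} := N · v_j for j = 3, …, 2.

Pick v_3 = (1, 0, 0, 0)ᵀ.
Then v_2 = N · v_3 = (-1, 0, 0, -1)ᵀ.
Then v_1 = N · v_2 = (1, 1, 0, 1)ᵀ.

Sanity check: (A − (4)·I) v_1 = (0, 0, 0, 0)ᵀ = 0. ✓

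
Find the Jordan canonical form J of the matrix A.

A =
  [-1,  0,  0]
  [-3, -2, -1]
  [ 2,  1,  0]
J_3(-1)

The characteristic polynomial is
  det(x·I − A) = x^3 + 3*x^2 + 3*x + 1 = (x + 1)^3

Eigenvalues and multiplicities (the geometric multiplicity of λ is n − rank(A − λI), which equals the number of Jordan blocks for λ):
  λ = -1: algebraic multiplicity = 3, geometric multiplicity = 1

Determining the block sizes for each eigenvalue:
  λ = -1: one block (gm = 1), so the single block has size am = 3 → block sizes [3]

Assembling the blocks gives a Jordan form
J =
  [-1,  1,  0]
  [ 0, -1,  1]
  [ 0,  0, -1]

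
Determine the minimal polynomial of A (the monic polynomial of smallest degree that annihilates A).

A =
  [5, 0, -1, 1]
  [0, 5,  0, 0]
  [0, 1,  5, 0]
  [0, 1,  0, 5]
x^2 - 10*x + 25

The characteristic polynomial is χ_A(x) = (x - 5)^4, so the eigenvalues are known. The minimal polynomial is
  m_A(x) = Π_λ (x − λ)^{k_λ}
where k_λ is the size of the *largest* Jordan block for λ (equivalently, the smallest k with (A − λI)^k v = 0 for every generalised eigenvector v of λ).

  λ = 5: largest Jordan block has size 2, contributing (x − 5)^2

So m_A(x) = (x - 5)^2 = x^2 - 10*x + 25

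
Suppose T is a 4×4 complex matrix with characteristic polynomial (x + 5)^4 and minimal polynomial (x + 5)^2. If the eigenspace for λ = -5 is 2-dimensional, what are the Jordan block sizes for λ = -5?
Block sizes for λ = -5: [2, 2]

Step 1 — from the characteristic polynomial, algebraic multiplicity of λ = -5 is 4. From dim ker(T − (-5)·I) = 2, there are exactly 2 Jordan blocks for λ = -5.
Step 2 — from the minimal polynomial, the factor (x + 5)^2 tells us the largest block for λ = -5 has size 2.
Step 3 — with total size 4, 2 blocks, and largest block 2, the block sizes (in nonincreasing order) are [2, 2].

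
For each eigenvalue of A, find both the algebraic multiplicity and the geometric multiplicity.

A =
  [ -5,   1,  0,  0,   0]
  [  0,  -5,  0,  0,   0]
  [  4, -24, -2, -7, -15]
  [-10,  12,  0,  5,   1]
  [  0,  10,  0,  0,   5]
λ = -5: alg = 2, geom = 1; λ = -2: alg = 1, geom = 1; λ = 5: alg = 2, geom = 1

Step 1 — factor the characteristic polynomial to read off the algebraic multiplicities:
  χ_A(x) = (x - 5)^2*(x + 2)*(x + 5)^2

Step 2 — compute geometric multiplicities via the rank-nullity identity g(λ) = n − rank(A − λI):
  rank(A − (-5)·I) = 4, so dim ker(A − (-5)·I) = n − 4 = 1
  rank(A − (-2)·I) = 4, so dim ker(A − (-2)·I) = n − 4 = 1
  rank(A − (5)·I) = 4, so dim ker(A − (5)·I) = n − 4 = 1

Summary:
  λ = -5: algebraic multiplicity = 2, geometric multiplicity = 1
  λ = -2: algebraic multiplicity = 1, geometric multiplicity = 1
  λ = 5: algebraic multiplicity = 2, geometric multiplicity = 1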